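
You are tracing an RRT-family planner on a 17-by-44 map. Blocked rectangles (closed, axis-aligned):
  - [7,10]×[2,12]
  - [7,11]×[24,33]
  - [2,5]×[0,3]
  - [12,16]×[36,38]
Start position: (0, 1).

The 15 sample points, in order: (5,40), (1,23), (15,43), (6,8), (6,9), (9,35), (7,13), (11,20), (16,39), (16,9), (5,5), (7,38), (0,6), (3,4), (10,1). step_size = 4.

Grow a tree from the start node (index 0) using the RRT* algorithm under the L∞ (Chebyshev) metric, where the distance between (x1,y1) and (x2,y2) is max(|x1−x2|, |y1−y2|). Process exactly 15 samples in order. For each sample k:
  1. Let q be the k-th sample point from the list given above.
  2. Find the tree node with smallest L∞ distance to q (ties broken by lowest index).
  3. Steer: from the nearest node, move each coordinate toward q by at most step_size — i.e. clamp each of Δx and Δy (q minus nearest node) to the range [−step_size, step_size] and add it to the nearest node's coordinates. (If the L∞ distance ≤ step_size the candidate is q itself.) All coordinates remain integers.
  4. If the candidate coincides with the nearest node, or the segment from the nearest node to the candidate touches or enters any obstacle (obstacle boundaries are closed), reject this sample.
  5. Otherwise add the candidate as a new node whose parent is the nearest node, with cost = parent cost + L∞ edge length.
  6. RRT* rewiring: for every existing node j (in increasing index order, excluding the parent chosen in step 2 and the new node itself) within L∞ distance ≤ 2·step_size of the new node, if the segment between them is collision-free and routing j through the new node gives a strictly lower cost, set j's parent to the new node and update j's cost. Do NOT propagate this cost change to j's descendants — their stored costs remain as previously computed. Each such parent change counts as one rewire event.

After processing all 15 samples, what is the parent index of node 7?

1. q=(5,40) nearest=0 d=39 new=(4,5) → blocked by [2,5]×[0,3], reject
2. q=(1,23) nearest=0 d=22 new=(1,5) → add node 1 parent=0 cost=4
3. q=(15,43) nearest=1 d=38 new=(5,9) → add node 2 parent=1 cost=8
4. q=(6,8) nearest=2 d=1 new=(6,8) → add node 3 parent=2 cost=9
5. q=(6,9) nearest=2 d=1 new=(6,9) → add node 4 parent=2 cost=9
6. q=(9,35) nearest=2 d=26 new=(9,13) → blocked by [7,10]×[2,12], reject
7. q=(7,13) nearest=2 d=4 new=(7,13) → add node 5 parent=2 cost=12
8. q=(11,20) nearest=5 d=7 new=(11,17) → add node 6 parent=5 cost=16
9. q=(16,39) nearest=6 d=22 new=(15,21) → add node 7 parent=6 cost=20
10. q=(16,9) nearest=6 d=8 new=(15,13) → add node 8 parent=6 cost=20
11. q=(5,5) nearest=3 d=3 new=(5,5) → add node 9 parent=3 cost=12
12. q=(7,38) nearest=7 d=17 new=(11,25) → blocked by [7,11]×[24,33], reject
13. q=(0,6) nearest=1 d=1 new=(0,6) → add node 10 parent=1 cost=5; rewire 9→10 (10<12)
14. q=(3,4) nearest=1 d=2 new=(3,4) → add node 11 parent=1 cost=6; rewire 9→11 (8<10)
15. q=(10,1) nearest=9 d=5 new=(9,1) → blocked by [7,10]×[2,12], reject

Parent of node 7: 6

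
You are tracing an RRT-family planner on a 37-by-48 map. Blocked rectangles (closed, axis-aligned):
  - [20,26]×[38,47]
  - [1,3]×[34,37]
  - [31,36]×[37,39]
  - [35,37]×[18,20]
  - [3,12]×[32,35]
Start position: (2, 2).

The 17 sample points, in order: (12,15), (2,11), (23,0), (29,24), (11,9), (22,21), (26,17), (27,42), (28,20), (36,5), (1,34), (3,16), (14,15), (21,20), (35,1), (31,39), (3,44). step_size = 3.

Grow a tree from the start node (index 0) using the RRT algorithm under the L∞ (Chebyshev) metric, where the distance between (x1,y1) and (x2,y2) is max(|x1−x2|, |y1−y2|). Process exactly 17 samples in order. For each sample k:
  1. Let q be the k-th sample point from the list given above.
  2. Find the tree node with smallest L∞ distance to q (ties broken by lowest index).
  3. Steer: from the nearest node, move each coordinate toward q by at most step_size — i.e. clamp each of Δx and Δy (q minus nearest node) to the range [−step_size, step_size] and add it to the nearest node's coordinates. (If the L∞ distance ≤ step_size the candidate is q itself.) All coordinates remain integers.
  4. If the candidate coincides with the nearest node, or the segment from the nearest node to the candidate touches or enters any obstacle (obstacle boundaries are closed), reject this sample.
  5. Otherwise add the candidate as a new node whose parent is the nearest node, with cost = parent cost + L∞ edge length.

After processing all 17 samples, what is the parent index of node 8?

1. q=(12,15) nearest=0 d=13 new=(5,5) → add node 1 parent=0 cost=3
2. q=(2,11) nearest=1 d=6 new=(2,8) → add node 2 parent=1 cost=6
3. q=(23,0) nearest=1 d=18 new=(8,2) → add node 3 parent=1 cost=6
4. q=(29,24) nearest=3 d=22 new=(11,5) → add node 4 parent=3 cost=9
5. q=(11,9) nearest=4 d=4 new=(11,8) → add node 5 parent=4 cost=12
6. q=(22,21) nearest=5 d=13 new=(14,11) → add node 6 parent=5 cost=15
7. q=(26,17) nearest=6 d=12 new=(17,14) → add node 7 parent=6 cost=18
8. q=(27,42) nearest=7 d=28 new=(20,17) → add node 8 parent=7 cost=21
9. q=(28,20) nearest=8 d=8 new=(23,20) → add node 9 parent=8 cost=24
10. q=(36,5) nearest=9 d=15 new=(26,17) → add node 10 parent=9 cost=27
11. q=(1,34) nearest=8 d=19 new=(17,20) → add node 11 parent=8 cost=24
12. q=(3,16) nearest=2 d=8 new=(3,11) → add node 12 parent=2 cost=9
13. q=(14,15) nearest=7 d=3 new=(14,15) → add node 13 parent=7 cost=21
14. q=(21,20) nearest=9 d=2 new=(21,20) → add node 14 parent=9 cost=26
15. q=(35,1) nearest=8 d=16 new=(23,14) → add node 15 parent=8 cost=24
16. q=(31,39) nearest=9 d=19 new=(26,23) → add node 16 parent=9 cost=27
17. q=(3,44) nearest=16 d=23 new=(23,26) → add node 17 parent=16 cost=30

Parent of node 8: 7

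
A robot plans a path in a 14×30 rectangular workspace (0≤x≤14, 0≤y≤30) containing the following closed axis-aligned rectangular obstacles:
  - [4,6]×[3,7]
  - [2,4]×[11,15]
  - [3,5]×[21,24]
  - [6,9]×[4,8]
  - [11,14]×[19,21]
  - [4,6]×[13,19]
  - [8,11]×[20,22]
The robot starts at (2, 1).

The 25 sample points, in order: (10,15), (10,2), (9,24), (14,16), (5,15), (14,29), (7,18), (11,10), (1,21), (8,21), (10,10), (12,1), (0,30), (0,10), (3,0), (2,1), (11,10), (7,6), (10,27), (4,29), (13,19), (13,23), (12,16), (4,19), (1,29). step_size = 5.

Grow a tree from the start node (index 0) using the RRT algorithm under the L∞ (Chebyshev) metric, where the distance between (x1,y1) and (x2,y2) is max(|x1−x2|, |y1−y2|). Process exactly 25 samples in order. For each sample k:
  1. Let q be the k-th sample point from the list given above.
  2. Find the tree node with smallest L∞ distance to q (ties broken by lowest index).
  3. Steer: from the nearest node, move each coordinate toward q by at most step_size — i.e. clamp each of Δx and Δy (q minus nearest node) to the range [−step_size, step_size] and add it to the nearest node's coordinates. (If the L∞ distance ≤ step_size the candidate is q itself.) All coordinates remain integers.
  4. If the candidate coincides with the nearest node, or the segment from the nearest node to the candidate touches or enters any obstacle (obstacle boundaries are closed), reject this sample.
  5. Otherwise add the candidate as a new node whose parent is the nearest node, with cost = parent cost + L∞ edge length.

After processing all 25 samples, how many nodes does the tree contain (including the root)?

Node count: 4

1. q=(10,15) nearest=0 d=14 new=(7,6) → blocked by [4,6]×[3,7], reject
2. q=(10,2) nearest=0 d=8 new=(7,2) → add node 1 parent=0 cost=5
3. q=(9,24) nearest=1 d=22 new=(9,7) → blocked by [6,9]×[4,8], reject
4. q=(14,16) nearest=1 d=14 new=(12,7) → blocked by [6,9]×[4,8], reject
5. q=(5,15) nearest=1 d=13 new=(5,7) → blocked by [4,6]×[3,7], reject
6. q=(14,29) nearest=1 d=27 new=(12,7) → blocked by [6,9]×[4,8], reject
7. q=(7,18) nearest=1 d=16 new=(7,7) → blocked by [6,9]×[4,8], reject
8. q=(11,10) nearest=1 d=8 new=(11,7) → blocked by [6,9]×[4,8], reject
9. q=(1,21) nearest=1 d=19 new=(2,7) → blocked by [4,6]×[3,7], reject
10. q=(8,21) nearest=1 d=19 new=(8,7) → blocked by [6,9]×[4,8], reject
11. q=(10,10) nearest=1 d=8 new=(10,7) → blocked by [6,9]×[4,8], reject
12. q=(12,1) nearest=1 d=5 new=(12,1) → add node 2 parent=1 cost=10
13. q=(0,30) nearest=1 d=28 new=(2,7) → blocked by [4,6]×[3,7], reject
14. q=(0,10) nearest=1 d=8 new=(2,7) → blocked by [4,6]×[3,7], reject
15. q=(3,0) nearest=0 d=1 new=(3,0) → add node 3 parent=0 cost=1
16. q=(2,1) nearest=0 d=0 → coincident, reject
17. q=(11,10) nearest=1 d=8 new=(11,7) → blocked by [6,9]×[4,8], reject
18. q=(7,6) nearest=1 d=4 new=(7,6) → blocked by [6,9]×[4,8], reject
19. q=(10,27) nearest=1 d=25 new=(10,7) → blocked by [6,9]×[4,8], reject
20. q=(4,29) nearest=1 d=27 new=(4,7) → blocked by [4,6]×[3,7], reject
21. q=(13,19) nearest=1 d=17 new=(12,7) → blocked by [6,9]×[4,8], reject
22. q=(13,23) nearest=1 d=21 new=(12,7) → blocked by [6,9]×[4,8], reject
23. q=(12,16) nearest=1 d=14 new=(12,7) → blocked by [6,9]×[4,8], reject
24. q=(4,19) nearest=1 d=17 new=(4,7) → blocked by [4,6]×[3,7], reject
25. q=(1,29) nearest=1 d=27 new=(2,7) → blocked by [4,6]×[3,7], reject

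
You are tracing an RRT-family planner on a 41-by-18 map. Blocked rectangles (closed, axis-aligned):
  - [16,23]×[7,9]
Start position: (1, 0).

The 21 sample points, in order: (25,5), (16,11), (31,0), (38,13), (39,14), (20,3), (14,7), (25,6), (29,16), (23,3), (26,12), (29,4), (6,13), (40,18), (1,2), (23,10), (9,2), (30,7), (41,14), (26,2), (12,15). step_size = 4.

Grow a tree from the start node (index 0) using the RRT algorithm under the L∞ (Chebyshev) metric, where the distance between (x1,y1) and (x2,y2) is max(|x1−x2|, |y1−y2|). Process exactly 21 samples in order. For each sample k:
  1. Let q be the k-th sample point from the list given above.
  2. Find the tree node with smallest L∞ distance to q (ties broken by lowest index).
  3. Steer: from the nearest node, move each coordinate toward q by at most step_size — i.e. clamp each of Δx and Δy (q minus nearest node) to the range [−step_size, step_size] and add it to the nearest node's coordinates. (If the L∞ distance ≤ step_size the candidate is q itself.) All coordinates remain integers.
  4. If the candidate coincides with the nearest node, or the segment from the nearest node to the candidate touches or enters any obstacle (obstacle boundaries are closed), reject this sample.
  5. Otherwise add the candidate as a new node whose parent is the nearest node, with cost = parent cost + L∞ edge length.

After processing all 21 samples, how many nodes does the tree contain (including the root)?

Node count: 17

1. q=(25,5) nearest=0 d=24 new=(5,4) → add node 1 parent=0 cost=4
2. q=(16,11) nearest=1 d=11 new=(9,8) → add node 2 parent=1 cost=8
3. q=(31,0) nearest=2 d=22 new=(13,4) → add node 3 parent=2 cost=12
4. q=(38,13) nearest=3 d=25 new=(17,8) → blocked by [16,23]×[7,9], reject
5. q=(39,14) nearest=3 d=26 new=(17,8) → blocked by [16,23]×[7,9], reject
6. q=(20,3) nearest=3 d=7 new=(17,3) → add node 4 parent=3 cost=16
7. q=(14,7) nearest=3 d=3 new=(14,7) → add node 5 parent=3 cost=15
8. q=(25,6) nearest=4 d=8 new=(21,6) → add node 6 parent=4 cost=20
9. q=(29,16) nearest=6 d=10 new=(25,10) → blocked by [16,23]×[7,9], reject
10. q=(23,3) nearest=6 d=3 new=(23,3) → add node 7 parent=6 cost=23
11. q=(26,12) nearest=6 d=6 new=(25,10) → blocked by [16,23]×[7,9], reject
12. q=(29,4) nearest=7 d=6 new=(27,4) → add node 8 parent=7 cost=27
13. q=(6,13) nearest=2 d=5 new=(6,12) → add node 9 parent=2 cost=12
14. q=(40,18) nearest=8 d=14 new=(31,8) → add node 10 parent=8 cost=31
15. q=(1,2) nearest=0 d=2 new=(1,2) → add node 11 parent=0 cost=2
16. q=(23,10) nearest=6 d=4 new=(23,10) → blocked by [16,23]×[7,9], reject
17. q=(9,2) nearest=1 d=4 new=(9,2) → add node 12 parent=1 cost=8
18. q=(30,7) nearest=10 d=1 new=(30,7) → add node 13 parent=10 cost=32
19. q=(41,14) nearest=10 d=10 new=(35,12) → add node 14 parent=10 cost=35
20. q=(26,2) nearest=8 d=2 new=(26,2) → add node 15 parent=8 cost=29
21. q=(12,15) nearest=9 d=6 new=(10,15) → add node 16 parent=9 cost=16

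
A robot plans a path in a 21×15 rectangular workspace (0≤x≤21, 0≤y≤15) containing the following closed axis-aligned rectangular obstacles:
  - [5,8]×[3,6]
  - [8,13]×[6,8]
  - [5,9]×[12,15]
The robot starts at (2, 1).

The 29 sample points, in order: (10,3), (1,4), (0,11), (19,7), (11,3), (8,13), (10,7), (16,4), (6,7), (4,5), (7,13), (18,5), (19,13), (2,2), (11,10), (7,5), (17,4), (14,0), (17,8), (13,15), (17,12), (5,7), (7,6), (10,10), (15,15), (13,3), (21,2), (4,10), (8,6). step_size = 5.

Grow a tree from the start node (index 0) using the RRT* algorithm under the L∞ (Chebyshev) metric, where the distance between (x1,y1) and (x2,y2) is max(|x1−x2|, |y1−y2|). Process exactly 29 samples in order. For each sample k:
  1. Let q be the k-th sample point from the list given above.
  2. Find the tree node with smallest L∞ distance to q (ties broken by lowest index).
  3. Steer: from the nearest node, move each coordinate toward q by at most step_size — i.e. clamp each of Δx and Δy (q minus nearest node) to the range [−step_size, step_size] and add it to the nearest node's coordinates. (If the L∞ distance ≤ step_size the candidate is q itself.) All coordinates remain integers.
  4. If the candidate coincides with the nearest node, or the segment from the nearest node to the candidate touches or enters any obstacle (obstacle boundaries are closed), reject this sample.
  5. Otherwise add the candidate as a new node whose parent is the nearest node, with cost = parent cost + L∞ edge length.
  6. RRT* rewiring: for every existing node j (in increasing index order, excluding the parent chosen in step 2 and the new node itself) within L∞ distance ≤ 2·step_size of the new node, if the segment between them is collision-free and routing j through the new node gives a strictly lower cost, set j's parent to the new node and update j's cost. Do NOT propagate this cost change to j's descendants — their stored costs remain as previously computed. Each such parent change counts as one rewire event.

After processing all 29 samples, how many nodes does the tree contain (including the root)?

Node count: 16

1. q=(10,3) nearest=0 d=8 new=(7,3) → blocked by [5,8]×[3,6], reject
2. q=(1,4) nearest=0 d=3 new=(1,4) → add node 1 parent=0 cost=3
3. q=(0,11) nearest=1 d=7 new=(0,9) → add node 2 parent=1 cost=8
4. q=(19,7) nearest=0 d=17 new=(7,6) → blocked by [5,8]×[3,6], reject
5. q=(11,3) nearest=0 d=9 new=(7,3) → blocked by [5,8]×[3,6], reject
6. q=(8,13) nearest=2 d=8 new=(5,13) → blocked by [5,9]×[12,15], reject
7. q=(10,7) nearest=0 d=8 new=(7,6) → blocked by [5,8]×[3,6], reject
8. q=(16,4) nearest=0 d=14 new=(7,4) → blocked by [5,8]×[3,6], reject
9. q=(6,7) nearest=1 d=5 new=(6,7) → add node 3 parent=1 cost=8
10. q=(4,5) nearest=3 d=2 new=(4,5) → blocked by [5,8]×[3,6], reject
11. q=(7,13) nearest=3 d=6 new=(7,12) → blocked by [5,9]×[12,15], reject
12. q=(18,5) nearest=3 d=12 new=(11,5) → blocked by [8,13]×[6,8], reject
13. q=(19,13) nearest=3 d=13 new=(11,12) → add node 4 parent=3 cost=13
14. q=(2,2) nearest=0 d=1 new=(2,2) → add node 5 parent=0 cost=1
15. q=(11,10) nearest=4 d=2 new=(11,10) → add node 6 parent=4 cost=15
16. q=(7,5) nearest=3 d=2 new=(7,5) → blocked by [5,8]×[3,6], reject
17. q=(17,4) nearest=6 d=6 new=(16,5) → blocked by [8,13]×[6,8], reject
18. q=(14,0) nearest=3 d=8 new=(11,2) → blocked by [5,8]×[3,6], reject
19. q=(17,8) nearest=4 d=6 new=(16,8) → add node 7 parent=4 cost=18
20. q=(13,15) nearest=4 d=3 new=(13,15) → add node 8 parent=4 cost=16
21. q=(17,12) nearest=7 d=4 new=(17,12) → add node 9 parent=7 cost=22
22. q=(5,7) nearest=3 d=1 new=(5,7) → add node 10 parent=3 cost=9
23. q=(7,6) nearest=3 d=1 new=(7,6) → blocked by [5,8]×[3,6], reject
24. q=(10,10) nearest=6 d=1 new=(10,10) → add node 11 parent=6 cost=16
25. q=(15,15) nearest=8 d=2 new=(15,15) → add node 12 parent=8 cost=18; rewire 9→12 (21<22)
26. q=(13,3) nearest=7 d=5 new=(13,3) → add node 13 parent=7 cost=23
27. q=(21,2) nearest=7 d=6 new=(21,3) → add node 14 parent=7 cost=23
28. q=(4,10) nearest=3 d=3 new=(4,10) → add node 15 parent=3 cost=11
29. q=(8,6) nearest=3 d=2 new=(8,6) → blocked by [5,8]×[3,6], reject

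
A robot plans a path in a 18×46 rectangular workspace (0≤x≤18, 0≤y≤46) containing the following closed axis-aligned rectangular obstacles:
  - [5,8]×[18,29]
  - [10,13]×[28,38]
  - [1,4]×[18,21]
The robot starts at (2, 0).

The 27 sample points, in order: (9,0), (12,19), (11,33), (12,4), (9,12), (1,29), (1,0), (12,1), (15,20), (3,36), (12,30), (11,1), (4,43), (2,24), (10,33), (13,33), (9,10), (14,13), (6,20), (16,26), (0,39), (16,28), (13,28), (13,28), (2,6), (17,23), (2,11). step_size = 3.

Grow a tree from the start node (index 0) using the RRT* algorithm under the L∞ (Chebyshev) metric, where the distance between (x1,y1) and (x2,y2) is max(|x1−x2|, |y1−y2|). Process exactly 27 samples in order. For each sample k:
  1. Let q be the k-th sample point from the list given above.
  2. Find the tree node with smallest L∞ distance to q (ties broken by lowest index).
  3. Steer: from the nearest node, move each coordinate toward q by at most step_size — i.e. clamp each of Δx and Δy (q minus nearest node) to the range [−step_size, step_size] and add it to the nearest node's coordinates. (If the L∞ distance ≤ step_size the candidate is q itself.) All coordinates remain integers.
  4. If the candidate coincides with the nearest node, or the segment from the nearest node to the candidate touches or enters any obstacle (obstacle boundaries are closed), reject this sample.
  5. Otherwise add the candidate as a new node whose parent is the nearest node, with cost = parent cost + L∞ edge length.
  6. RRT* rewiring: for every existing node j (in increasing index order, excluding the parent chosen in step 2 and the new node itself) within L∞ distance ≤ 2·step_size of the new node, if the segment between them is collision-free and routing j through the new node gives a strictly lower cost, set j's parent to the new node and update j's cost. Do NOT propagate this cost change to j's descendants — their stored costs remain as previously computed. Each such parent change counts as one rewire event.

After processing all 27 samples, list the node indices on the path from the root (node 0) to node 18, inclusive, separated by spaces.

Path: 0 2 3 5 6 9 10 12 13 14 17 18

1. q=(9,0) nearest=0 d=7 new=(5,0) → add node 1 parent=0 cost=3
2. q=(12,19) nearest=0 d=19 new=(5,3) → add node 2 parent=0 cost=3
3. q=(11,33) nearest=2 d=30 new=(8,6) → add node 3 parent=2 cost=6
4. q=(12,4) nearest=3 d=4 new=(11,4) → add node 4 parent=3 cost=9
5. q=(9,12) nearest=3 d=6 new=(9,9) → add node 5 parent=3 cost=9
6. q=(1,29) nearest=5 d=20 new=(6,12) → add node 6 parent=5 cost=12
7. q=(1,0) nearest=0 d=1 new=(1,0) → add node 7 parent=0 cost=1
8. q=(12,1) nearest=4 d=3 new=(12,1) → add node 8 parent=4 cost=12
9. q=(15,20) nearest=6 d=9 new=(9,15) → add node 9 parent=6 cost=15
10. q=(3,36) nearest=9 d=21 new=(6,18) → blocked by [5,8]×[18,29], reject
11. q=(12,30) nearest=9 d=15 new=(12,18) → add node 10 parent=9 cost=18
12. q=(11,1) nearest=8 d=1 new=(11,1) → add node 11 parent=8 cost=13
13. q=(4,43) nearest=10 d=25 new=(9,21) → add node 12 parent=10 cost=21
14. q=(2,24) nearest=12 d=7 new=(6,24) → blocked by [5,8]×[18,29], reject
15. q=(10,33) nearest=12 d=12 new=(10,24) → add node 13 parent=12 cost=24
16. q=(13,33) nearest=13 d=9 new=(13,27) → add node 14 parent=13 cost=27
17. q=(9,10) nearest=5 d=1 new=(9,10) → add node 15 parent=5 cost=10
18. q=(14,13) nearest=5 d=5 new=(12,12) → add node 16 parent=5 cost=12
19. q=(6,20) nearest=12 d=3 new=(6,20) → blocked by [5,8]×[18,29], reject
20. q=(16,26) nearest=14 d=3 new=(16,26) → add node 17 parent=14 cost=30
21. q=(0,39) nearest=14 d=13 new=(10,30) → blocked by [10,13]×[28,38], reject
22. q=(16,28) nearest=17 d=2 new=(16,28) → add node 18 parent=17 cost=32
23. q=(13,28) nearest=14 d=1 new=(13,28) → blocked by [10,13]×[28,38], reject
24. q=(13,28) nearest=14 d=1 new=(13,28) → blocked by [10,13]×[28,38], reject
25. q=(2,6) nearest=2 d=3 new=(2,6) → add node 19 parent=2 cost=6
26. q=(17,23) nearest=17 d=3 new=(17,23) → add node 20 parent=17 cost=33
27. q=(2,11) nearest=6 d=4 new=(3,11) → add node 21 parent=6 cost=15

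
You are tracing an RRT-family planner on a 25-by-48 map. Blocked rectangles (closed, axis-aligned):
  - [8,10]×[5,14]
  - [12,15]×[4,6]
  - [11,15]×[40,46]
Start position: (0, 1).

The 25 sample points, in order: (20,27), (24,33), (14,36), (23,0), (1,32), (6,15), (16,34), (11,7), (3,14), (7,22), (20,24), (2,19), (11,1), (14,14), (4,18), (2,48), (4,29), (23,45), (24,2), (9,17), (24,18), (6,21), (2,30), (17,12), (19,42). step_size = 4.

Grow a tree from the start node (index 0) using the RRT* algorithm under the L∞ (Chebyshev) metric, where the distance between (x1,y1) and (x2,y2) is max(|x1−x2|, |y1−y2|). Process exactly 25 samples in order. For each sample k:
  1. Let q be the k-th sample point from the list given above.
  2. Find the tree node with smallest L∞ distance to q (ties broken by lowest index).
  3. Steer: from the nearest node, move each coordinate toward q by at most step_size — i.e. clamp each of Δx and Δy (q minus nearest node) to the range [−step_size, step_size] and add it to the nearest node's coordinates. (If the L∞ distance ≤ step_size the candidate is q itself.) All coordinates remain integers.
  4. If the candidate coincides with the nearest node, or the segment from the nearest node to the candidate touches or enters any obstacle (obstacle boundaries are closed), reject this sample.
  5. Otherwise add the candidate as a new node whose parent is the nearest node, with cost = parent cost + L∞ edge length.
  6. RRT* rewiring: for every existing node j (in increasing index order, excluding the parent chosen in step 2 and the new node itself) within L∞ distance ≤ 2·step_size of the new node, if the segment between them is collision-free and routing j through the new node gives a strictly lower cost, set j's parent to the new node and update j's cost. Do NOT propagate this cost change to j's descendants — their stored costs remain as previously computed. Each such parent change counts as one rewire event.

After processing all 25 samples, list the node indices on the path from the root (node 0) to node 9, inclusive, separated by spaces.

1. q=(20,27) nearest=0 d=26 new=(4,5) → add node 1 parent=0 cost=4
2. q=(24,33) nearest=1 d=28 new=(8,9) → blocked by [8,10]×[5,14], reject
3. q=(14,36) nearest=1 d=31 new=(8,9) → blocked by [8,10]×[5,14], reject
4. q=(23,0) nearest=1 d=19 new=(8,1) → add node 2 parent=1 cost=8
5. q=(1,32) nearest=1 d=27 new=(1,9) → add node 3 parent=1 cost=8
6. q=(6,15) nearest=3 d=6 new=(5,13) → add node 4 parent=3 cost=12
7. q=(16,34) nearest=4 d=21 new=(9,17) → add node 5 parent=4 cost=16
8. q=(11,7) nearest=2 d=6 new=(11,5) → add node 6 parent=2 cost=12
9. q=(3,14) nearest=4 d=2 new=(3,14) → add node 7 parent=4 cost=14
10. q=(7,22) nearest=5 d=5 new=(7,21) → add node 8 parent=5 cost=20
11. q=(20,24) nearest=5 d=11 new=(13,21) → add node 9 parent=5 cost=20
12. q=(2,19) nearest=7 d=5 new=(2,18) → add node 10 parent=7 cost=18
13. q=(11,1) nearest=2 d=3 new=(11,1) → add node 11 parent=2 cost=11
14. q=(14,14) nearest=5 d=5 new=(13,14) → add node 12 parent=5 cost=20
15. q=(4,18) nearest=10 d=2 new=(4,18) → add node 13 parent=10 cost=20
16. q=(2,48) nearest=8 d=27 new=(3,25) → add node 14 parent=8 cost=24
17. q=(4,29) nearest=14 d=4 new=(4,29) → add node 15 parent=14 cost=28
18. q=(23,45) nearest=15 d=19 new=(8,33) → add node 16 parent=15 cost=32
19. q=(24,2) nearest=12 d=12 new=(17,10) → add node 17 parent=12 cost=24
20. q=(9,17) nearest=5 d=0 → coincident, reject
21. q=(24,18) nearest=17 d=8 new=(21,14) → add node 18 parent=17 cost=28
22. q=(6,21) nearest=8 d=1 new=(6,21) → add node 19 parent=8 cost=21
23. q=(2,30) nearest=15 d=2 new=(2,30) → add node 20 parent=15 cost=30
24. q=(17,12) nearest=17 d=2 new=(17,12) → add node 21 parent=17 cost=26
25. q=(19,42) nearest=16 d=11 new=(12,37) → add node 22 parent=16 cost=36

Path: 0 1 3 4 5 9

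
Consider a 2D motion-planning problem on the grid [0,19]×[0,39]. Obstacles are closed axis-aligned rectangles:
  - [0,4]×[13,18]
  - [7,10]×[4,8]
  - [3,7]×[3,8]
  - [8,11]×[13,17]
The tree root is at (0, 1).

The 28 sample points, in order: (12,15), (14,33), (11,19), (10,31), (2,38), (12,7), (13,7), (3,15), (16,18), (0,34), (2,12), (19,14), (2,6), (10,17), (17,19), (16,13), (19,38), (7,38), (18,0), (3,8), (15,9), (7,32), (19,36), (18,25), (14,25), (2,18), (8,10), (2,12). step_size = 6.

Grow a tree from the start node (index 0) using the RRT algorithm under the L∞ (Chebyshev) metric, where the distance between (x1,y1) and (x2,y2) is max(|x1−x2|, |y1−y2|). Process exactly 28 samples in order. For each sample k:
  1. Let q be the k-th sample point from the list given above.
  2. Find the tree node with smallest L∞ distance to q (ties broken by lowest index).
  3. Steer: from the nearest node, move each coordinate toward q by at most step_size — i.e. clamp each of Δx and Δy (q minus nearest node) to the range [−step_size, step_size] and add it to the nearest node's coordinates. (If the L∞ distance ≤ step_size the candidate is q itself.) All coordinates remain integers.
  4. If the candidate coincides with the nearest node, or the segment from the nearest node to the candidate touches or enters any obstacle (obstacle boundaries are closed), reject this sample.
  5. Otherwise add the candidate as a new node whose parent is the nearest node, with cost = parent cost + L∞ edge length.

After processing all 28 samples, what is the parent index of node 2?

Parent of node 2: 1

1. q=(12,15) nearest=0 d=14 new=(6,7) → blocked by [3,7]×[3,8], reject
2. q=(14,33) nearest=0 d=32 new=(6,7) → blocked by [3,7]×[3,8], reject
3. q=(11,19) nearest=0 d=18 new=(6,7) → blocked by [3,7]×[3,8], reject
4. q=(10,31) nearest=0 d=30 new=(6,7) → blocked by [3,7]×[3,8], reject
5. q=(2,38) nearest=0 d=37 new=(2,7) → add node 1 parent=0 cost=6
6. q=(12,7) nearest=1 d=10 new=(8,7) → blocked by [7,10]×[4,8], reject
7. q=(13,7) nearest=1 d=11 new=(8,7) → blocked by [7,10]×[4,8], reject
8. q=(3,15) nearest=1 d=8 new=(3,13) → blocked by [0,4]×[13,18], reject
9. q=(16,18) nearest=1 d=14 new=(8,13) → blocked by [3,7]×[3,8], reject
10. q=(0,34) nearest=1 d=27 new=(0,13) → blocked by [0,4]×[13,18], reject
11. q=(2,12) nearest=1 d=5 new=(2,12) → add node 2 parent=1 cost=11
12. q=(19,14) nearest=1 d=17 new=(8,13) → blocked by [3,7]×[3,8], reject
13. q=(2,6) nearest=1 d=1 new=(2,6) → add node 3 parent=1 cost=7
14. q=(10,17) nearest=2 d=8 new=(8,17) → blocked by [0,4]×[13,18], reject
15. q=(17,19) nearest=1 d=15 new=(8,13) → blocked by [3,7]×[3,8], reject
16. q=(16,13) nearest=1 d=14 new=(8,13) → blocked by [3,7]×[3,8], reject
17. q=(19,38) nearest=2 d=26 new=(8,18) → blocked by [0,4]×[13,18], reject
18. q=(7,38) nearest=2 d=26 new=(7,18) → blocked by [0,4]×[13,18], reject
19. q=(18,0) nearest=1 d=16 new=(8,1) → blocked by [3,7]×[3,8], reject
20. q=(3,8) nearest=1 d=1 new=(3,8) → blocked by [3,7]×[3,8], reject
21. q=(15,9) nearest=1 d=13 new=(8,9) → blocked by [3,7]×[3,8], reject
22. q=(7,32) nearest=2 d=20 new=(7,18) → blocked by [0,4]×[13,18], reject
23. q=(19,36) nearest=2 d=24 new=(8,18) → blocked by [0,4]×[13,18], reject
24. q=(18,25) nearest=2 d=16 new=(8,18) → blocked by [0,4]×[13,18], reject
25. q=(14,25) nearest=2 d=13 new=(8,18) → blocked by [0,4]×[13,18], reject
26. q=(2,18) nearest=2 d=6 new=(2,18) → blocked by [0,4]×[13,18], reject
27. q=(8,10) nearest=1 d=6 new=(8,10) → blocked by [3,7]×[3,8], reject
28. q=(2,12) nearest=2 d=0 → coincident, reject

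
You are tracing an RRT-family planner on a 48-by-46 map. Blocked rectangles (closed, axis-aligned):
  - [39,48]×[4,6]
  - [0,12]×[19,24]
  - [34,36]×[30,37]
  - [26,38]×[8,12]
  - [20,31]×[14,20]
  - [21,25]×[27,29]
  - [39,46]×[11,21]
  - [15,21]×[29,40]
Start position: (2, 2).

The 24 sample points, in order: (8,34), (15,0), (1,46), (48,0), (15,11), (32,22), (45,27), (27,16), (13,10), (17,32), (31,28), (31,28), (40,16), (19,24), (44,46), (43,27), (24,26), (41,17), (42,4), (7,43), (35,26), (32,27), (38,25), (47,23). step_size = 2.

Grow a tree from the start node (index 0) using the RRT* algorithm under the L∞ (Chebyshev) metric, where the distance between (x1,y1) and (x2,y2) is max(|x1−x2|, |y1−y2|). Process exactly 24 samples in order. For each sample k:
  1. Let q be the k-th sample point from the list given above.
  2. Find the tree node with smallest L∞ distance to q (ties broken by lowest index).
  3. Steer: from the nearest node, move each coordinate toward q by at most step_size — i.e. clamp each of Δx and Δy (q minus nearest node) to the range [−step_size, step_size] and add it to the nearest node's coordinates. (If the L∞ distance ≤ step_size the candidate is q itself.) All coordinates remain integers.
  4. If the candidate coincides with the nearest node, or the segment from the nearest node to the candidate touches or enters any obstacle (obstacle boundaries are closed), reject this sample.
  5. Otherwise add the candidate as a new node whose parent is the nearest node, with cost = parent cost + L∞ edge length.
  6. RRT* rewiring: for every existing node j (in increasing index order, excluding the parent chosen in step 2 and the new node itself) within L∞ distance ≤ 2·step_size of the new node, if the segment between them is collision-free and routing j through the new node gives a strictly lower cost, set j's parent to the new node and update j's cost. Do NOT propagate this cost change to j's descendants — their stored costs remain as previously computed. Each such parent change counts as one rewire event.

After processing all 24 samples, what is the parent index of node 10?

1. q=(8,34) nearest=0 d=32 new=(4,4) → add node 1 parent=0 cost=2
2. q=(15,0) nearest=1 d=11 new=(6,2) → add node 2 parent=1 cost=4
3. q=(1,46) nearest=1 d=42 new=(2,6) → add node 3 parent=1 cost=4
4. q=(48,0) nearest=2 d=42 new=(8,0) → add node 4 parent=2 cost=6
5. q=(15,11) nearest=2 d=9 new=(8,4) → add node 5 parent=2 cost=6
6. q=(32,22) nearest=4 d=24 new=(10,2) → add node 6 parent=4 cost=8
7. q=(45,27) nearest=6 d=35 new=(12,4) → add node 7 parent=6 cost=10
8. q=(27,16) nearest=7 d=15 new=(14,6) → add node 8 parent=7 cost=12
9. q=(13,10) nearest=8 d=4 new=(13,8) → add node 9 parent=8 cost=14
10. q=(17,32) nearest=9 d=24 new=(15,10) → add node 10 parent=9 cost=16
11. q=(31,28) nearest=10 d=18 new=(17,12) → add node 11 parent=10 cost=18
12. q=(31,28) nearest=11 d=16 new=(19,14) → add node 12 parent=11 cost=20
13. q=(40,16) nearest=12 d=21 new=(21,16) → blocked by [20,31]×[14,20], reject
14. q=(19,24) nearest=12 d=10 new=(19,16) → add node 13 parent=12 cost=22
15. q=(44,46) nearest=13 d=30 new=(21,18) → blocked by [20,31]×[14,20], reject
16. q=(43,27) nearest=12 d=24 new=(21,16) → blocked by [20,31]×[14,20], reject
17. q=(24,26) nearest=13 d=10 new=(21,18) → blocked by [20,31]×[14,20], reject
18. q=(41,17) nearest=12 d=22 new=(21,16) → blocked by [20,31]×[14,20], reject
19. q=(42,4) nearest=12 d=23 new=(21,12) → add node 14 parent=12 cost=22
20. q=(7,43) nearest=13 d=27 new=(17,18) → add node 15 parent=13 cost=24
21. q=(35,26) nearest=14 d=14 new=(23,14) → blocked by [20,31]×[14,20], reject
22. q=(32,27) nearest=12 d=13 new=(21,16) → blocked by [20,31]×[14,20], reject
23. q=(38,25) nearest=14 d=17 new=(23,14) → blocked by [20,31]×[14,20], reject
24. q=(47,23) nearest=14 d=26 new=(23,14) → blocked by [20,31]×[14,20], reject

Parent of node 10: 9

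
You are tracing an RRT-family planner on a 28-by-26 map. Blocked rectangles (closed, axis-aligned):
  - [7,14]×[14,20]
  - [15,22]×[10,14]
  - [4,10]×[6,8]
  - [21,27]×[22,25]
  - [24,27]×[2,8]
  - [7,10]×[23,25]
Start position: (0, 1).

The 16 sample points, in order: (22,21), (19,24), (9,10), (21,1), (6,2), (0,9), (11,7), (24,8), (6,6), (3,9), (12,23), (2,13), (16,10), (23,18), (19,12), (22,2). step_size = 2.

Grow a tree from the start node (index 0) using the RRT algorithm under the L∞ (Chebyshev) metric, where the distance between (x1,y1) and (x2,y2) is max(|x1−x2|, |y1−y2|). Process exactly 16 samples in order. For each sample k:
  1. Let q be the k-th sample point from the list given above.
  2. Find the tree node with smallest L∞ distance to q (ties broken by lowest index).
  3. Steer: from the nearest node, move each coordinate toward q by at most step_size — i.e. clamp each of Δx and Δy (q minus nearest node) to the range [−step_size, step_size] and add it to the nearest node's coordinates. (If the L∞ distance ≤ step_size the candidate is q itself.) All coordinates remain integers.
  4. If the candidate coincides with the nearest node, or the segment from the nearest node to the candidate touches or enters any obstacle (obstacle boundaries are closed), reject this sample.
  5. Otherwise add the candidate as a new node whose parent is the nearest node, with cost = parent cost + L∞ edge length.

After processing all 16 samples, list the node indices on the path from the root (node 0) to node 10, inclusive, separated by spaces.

Path: 0 1 2 3 6 10

1. q=(22,21) nearest=0 d=22 new=(2,3) → add node 1 parent=0 cost=2
2. q=(19,24) nearest=1 d=21 new=(4,5) → add node 2 parent=1 cost=4
3. q=(9,10) nearest=2 d=5 new=(6,7) → blocked by [4,10]×[6,8], reject
4. q=(21,1) nearest=2 d=17 new=(6,3) → add node 3 parent=2 cost=6
5. q=(6,2) nearest=3 d=1 new=(6,2) → add node 4 parent=3 cost=7
6. q=(0,9) nearest=2 d=4 new=(2,7) → add node 5 parent=2 cost=6
7. q=(11,7) nearest=3 d=5 new=(8,5) → add node 6 parent=3 cost=8
8. q=(24,8) nearest=6 d=16 new=(10,7) → blocked by [4,10]×[6,8], reject
9. q=(6,6) nearest=2 d=2 new=(6,6) → blocked by [4,10]×[6,8], reject
10. q=(3,9) nearest=5 d=2 new=(3,9) → add node 7 parent=5 cost=8
11. q=(12,23) nearest=7 d=14 new=(5,11) → add node 8 parent=7 cost=10
12. q=(2,13) nearest=8 d=3 new=(3,13) → add node 9 parent=8 cost=12
13. q=(16,10) nearest=6 d=8 new=(10,7) → blocked by [4,10]×[6,8], reject
14. q=(23,18) nearest=6 d=15 new=(10,7) → blocked by [4,10]×[6,8], reject
15. q=(19,12) nearest=6 d=11 new=(10,7) → blocked by [4,10]×[6,8], reject
16. q=(22,2) nearest=6 d=14 new=(10,3) → add node 10 parent=6 cost=10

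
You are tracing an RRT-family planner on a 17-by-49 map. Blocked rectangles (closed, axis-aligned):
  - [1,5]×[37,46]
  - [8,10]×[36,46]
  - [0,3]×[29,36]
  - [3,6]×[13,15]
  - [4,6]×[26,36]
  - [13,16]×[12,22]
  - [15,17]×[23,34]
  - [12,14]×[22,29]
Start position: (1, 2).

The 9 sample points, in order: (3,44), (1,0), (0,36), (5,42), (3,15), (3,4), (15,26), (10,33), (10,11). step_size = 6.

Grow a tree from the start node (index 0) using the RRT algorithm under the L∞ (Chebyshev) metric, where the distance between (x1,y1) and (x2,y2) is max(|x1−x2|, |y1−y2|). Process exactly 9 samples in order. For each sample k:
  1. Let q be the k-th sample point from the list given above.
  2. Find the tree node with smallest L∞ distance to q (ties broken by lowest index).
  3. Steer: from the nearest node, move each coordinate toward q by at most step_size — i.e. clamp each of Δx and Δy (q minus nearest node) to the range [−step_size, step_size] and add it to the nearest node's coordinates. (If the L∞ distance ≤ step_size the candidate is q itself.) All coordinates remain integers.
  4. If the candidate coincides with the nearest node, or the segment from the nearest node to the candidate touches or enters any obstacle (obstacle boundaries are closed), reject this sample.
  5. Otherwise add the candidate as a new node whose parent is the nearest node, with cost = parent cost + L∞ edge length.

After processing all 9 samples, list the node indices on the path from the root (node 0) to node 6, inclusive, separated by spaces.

1. q=(3,44) nearest=0 d=42 new=(3,8) → add node 1 parent=0 cost=6
2. q=(1,0) nearest=0 d=2 new=(1,0) → add node 2 parent=0 cost=2
3. q=(0,36) nearest=1 d=28 new=(0,14) → add node 3 parent=1 cost=12
4. q=(5,42) nearest=3 d=28 new=(5,20) → add node 4 parent=3 cost=18
5. q=(3,15) nearest=3 d=3 new=(3,15) → blocked by [3,6]×[13,15], reject
6. q=(3,4) nearest=0 d=2 new=(3,4) → add node 5 parent=0 cost=2
7. q=(15,26) nearest=4 d=10 new=(11,26) → add node 6 parent=4 cost=24
8. q=(10,33) nearest=6 d=7 new=(10,32) → add node 7 parent=6 cost=30
9. q=(10,11) nearest=1 d=7 new=(9,11) → add node 8 parent=1 cost=12

Path: 0 1 3 4 6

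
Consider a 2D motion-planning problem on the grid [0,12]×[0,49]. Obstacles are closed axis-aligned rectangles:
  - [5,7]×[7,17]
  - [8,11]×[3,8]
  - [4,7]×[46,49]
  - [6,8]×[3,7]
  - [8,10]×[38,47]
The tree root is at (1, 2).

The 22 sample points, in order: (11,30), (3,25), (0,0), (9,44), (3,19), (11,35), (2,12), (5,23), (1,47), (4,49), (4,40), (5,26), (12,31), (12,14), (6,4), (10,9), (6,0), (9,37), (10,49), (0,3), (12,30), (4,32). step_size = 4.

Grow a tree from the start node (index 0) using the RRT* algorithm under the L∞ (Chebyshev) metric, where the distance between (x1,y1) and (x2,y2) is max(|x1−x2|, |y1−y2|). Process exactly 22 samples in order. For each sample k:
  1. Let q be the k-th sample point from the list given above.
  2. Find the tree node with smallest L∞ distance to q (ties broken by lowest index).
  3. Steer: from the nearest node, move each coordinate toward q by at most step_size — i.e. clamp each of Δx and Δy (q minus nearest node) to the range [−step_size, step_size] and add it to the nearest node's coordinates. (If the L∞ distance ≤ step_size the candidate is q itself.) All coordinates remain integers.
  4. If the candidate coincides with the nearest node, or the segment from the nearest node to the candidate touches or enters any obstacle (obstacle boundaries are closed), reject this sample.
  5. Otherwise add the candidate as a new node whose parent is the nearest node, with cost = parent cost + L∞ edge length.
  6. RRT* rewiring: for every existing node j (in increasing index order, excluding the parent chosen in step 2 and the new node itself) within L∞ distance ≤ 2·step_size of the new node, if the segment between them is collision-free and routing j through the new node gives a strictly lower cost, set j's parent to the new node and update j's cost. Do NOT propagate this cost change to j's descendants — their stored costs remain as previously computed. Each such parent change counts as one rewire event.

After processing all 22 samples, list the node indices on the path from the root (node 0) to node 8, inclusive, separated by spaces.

1. q=(11,30) nearest=0 d=28 new=(5,6) → add node 1 parent=0 cost=4
2. q=(3,25) nearest=1 d=19 new=(3,10) → add node 2 parent=1 cost=8
3. q=(0,0) nearest=0 d=2 new=(0,0) → add node 3 parent=0 cost=2
4. q=(9,44) nearest=2 d=34 new=(7,14) → blocked by [5,7]×[7,17], reject
5. q=(3,19) nearest=2 d=9 new=(3,14) → add node 4 parent=2 cost=12
6. q=(11,35) nearest=4 d=21 new=(7,18) → blocked by [5,7]×[7,17], reject
7. q=(2,12) nearest=2 d=2 new=(2,12) → add node 5 parent=2 cost=10
8. q=(5,23) nearest=4 d=9 new=(5,18) → add node 6 parent=4 cost=16
9. q=(1,47) nearest=6 d=29 new=(1,22) → add node 7 parent=6 cost=20
10. q=(4,49) nearest=7 d=27 new=(4,26) → add node 8 parent=7 cost=24
11. q=(4,40) nearest=8 d=14 new=(4,30) → add node 9 parent=8 cost=28
12. q=(5,26) nearest=8 d=1 new=(5,26) → add node 10 parent=8 cost=25
13. q=(12,31) nearest=10 d=7 new=(9,30) → add node 11 parent=10 cost=29
14. q=(12,14) nearest=6 d=7 new=(9,14) → blocked by [5,7]×[7,17], reject
15. q=(6,4) nearest=1 d=2 new=(6,4) → blocked by [6,8]×[3,7], reject
16. q=(10,9) nearest=1 d=5 new=(9,9) → blocked by [5,7]×[7,17], reject
17. q=(6,0) nearest=0 d=5 new=(5,0) → add node 12 parent=0 cost=4
18. q=(9,37) nearest=9 d=7 new=(8,34) → add node 13 parent=9 cost=32
19. q=(10,49) nearest=13 d=15 new=(10,38) → blocked by [8,10]×[38,47], reject
20. q=(0,3) nearest=0 d=1 new=(0,3) → add node 14 parent=0 cost=1
21. q=(12,30) nearest=11 d=3 new=(12,30) → add node 15 parent=11 cost=32
22. q=(4,32) nearest=9 d=2 new=(4,32) → add node 16 parent=9 cost=30

Path: 0 1 2 4 6 7 8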